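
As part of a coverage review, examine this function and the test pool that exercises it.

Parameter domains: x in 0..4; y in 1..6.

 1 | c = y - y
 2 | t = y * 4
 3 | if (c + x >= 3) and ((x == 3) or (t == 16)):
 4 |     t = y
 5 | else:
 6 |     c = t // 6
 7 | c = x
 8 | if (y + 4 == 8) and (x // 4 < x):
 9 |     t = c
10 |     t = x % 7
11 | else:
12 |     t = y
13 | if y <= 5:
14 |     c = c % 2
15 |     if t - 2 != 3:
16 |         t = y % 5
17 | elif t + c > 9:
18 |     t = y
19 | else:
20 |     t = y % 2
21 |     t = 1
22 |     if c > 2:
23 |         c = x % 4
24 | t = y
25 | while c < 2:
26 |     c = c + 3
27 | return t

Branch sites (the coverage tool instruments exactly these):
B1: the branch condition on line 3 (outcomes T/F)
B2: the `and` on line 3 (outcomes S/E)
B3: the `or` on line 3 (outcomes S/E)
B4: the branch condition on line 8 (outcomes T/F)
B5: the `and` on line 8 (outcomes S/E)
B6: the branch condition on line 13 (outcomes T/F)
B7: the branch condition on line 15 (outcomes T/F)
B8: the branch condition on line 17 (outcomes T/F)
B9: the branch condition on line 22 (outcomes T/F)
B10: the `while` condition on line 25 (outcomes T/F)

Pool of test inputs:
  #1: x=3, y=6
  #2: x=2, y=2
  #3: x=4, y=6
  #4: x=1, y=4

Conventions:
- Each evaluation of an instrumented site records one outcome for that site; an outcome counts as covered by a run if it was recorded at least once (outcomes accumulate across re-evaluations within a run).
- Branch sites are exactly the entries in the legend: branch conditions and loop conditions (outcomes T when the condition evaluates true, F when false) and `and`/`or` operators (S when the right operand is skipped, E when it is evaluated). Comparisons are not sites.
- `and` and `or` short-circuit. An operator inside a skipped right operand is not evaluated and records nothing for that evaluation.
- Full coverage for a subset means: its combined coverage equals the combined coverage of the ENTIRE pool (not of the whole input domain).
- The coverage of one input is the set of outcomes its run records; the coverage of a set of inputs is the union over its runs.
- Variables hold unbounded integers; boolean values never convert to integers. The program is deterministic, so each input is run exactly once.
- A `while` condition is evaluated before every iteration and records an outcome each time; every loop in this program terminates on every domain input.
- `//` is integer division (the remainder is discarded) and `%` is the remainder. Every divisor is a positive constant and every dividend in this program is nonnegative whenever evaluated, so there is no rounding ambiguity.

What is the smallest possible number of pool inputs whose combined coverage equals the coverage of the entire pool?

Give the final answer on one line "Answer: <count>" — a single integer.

#1 (x=3, y=6) -> covered: B1=T, B2=E, B3=S, B4=F, B5=S, B6=F, B8=F, B9=T, B10=F
#2 (x=2, y=2) -> covered: B1=F, B2=S, B4=F, B5=S, B6=T, B7=T, B10=T, B10=F
#3 (x=4, y=6) -> covered: B1=F, B2=E, B3=E, B4=F, B5=S, B6=F, B8=T, B10=F
#4 (x=1, y=4) -> covered: B1=F, B2=S, B4=T, B5=E, B6=T, B7=T, B10=T, B10=F
pool-wide coverage (18 outcomes): B1=T, B1=F, B2=S, B2=E, B3=S, B3=E, B4=T, B4=F, B5=S, B5=E, B6=T, B6=F, B7=T, B8=T, B8=F, B9=T, B10=T, B10=F
checked all size-1 subsets: none covers 18 outcomes (max 9/18)
checked all size-2 subsets: none covers 18 outcomes (max 16/18)
at size 3, {1, 3, 4} reaches all 18 outcomes; every lexicographically earlier size-3 subset fails

Answer: 3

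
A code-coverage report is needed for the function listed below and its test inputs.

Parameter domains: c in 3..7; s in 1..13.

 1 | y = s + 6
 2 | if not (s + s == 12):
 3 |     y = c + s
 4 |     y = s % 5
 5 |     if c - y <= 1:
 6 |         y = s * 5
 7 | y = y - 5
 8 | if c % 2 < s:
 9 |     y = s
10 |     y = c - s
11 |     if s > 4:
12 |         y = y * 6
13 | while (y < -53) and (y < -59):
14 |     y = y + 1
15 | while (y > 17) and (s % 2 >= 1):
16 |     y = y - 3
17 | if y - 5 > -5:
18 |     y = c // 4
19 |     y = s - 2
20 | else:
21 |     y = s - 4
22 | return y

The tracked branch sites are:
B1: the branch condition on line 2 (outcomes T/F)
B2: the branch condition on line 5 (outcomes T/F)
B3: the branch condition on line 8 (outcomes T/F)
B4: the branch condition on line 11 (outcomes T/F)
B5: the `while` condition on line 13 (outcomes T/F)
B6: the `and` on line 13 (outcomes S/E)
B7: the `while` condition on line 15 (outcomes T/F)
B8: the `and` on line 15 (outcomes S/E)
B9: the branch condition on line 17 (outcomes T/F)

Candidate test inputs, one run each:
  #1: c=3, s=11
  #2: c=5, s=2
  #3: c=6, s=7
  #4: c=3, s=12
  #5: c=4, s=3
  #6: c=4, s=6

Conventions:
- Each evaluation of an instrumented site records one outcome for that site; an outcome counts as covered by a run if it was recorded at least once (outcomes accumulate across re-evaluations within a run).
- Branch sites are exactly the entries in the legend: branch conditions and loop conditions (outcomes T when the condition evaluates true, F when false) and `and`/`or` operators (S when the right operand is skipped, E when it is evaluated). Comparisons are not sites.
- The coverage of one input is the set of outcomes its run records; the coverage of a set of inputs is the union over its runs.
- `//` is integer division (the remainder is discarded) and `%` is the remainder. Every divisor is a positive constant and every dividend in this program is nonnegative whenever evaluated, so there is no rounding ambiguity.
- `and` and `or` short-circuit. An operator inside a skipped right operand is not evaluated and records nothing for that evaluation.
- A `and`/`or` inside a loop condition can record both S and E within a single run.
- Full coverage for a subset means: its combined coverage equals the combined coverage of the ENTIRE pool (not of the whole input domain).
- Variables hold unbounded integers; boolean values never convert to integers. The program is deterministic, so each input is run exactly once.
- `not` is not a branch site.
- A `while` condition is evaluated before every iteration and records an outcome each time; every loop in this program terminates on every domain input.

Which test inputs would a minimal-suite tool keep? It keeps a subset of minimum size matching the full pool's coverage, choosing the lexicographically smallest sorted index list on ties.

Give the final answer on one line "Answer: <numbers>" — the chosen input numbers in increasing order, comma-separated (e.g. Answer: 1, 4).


input #1 (c=3, s=11): events B1->T, B2->F, B3->T, B4->T, B6->S, B5->F, B8->S, B7->F, B9->F; covers B1=T, B2=F, B3=T, B4=T, B5=F, B6=S, B7=F, B8=S, B9=F
input #2 (c=5, s=2): events B1->T, B2->F, B3->T, B4->F, B6->S, B5->F, B8->S, B7->F, B9->T; covers B1=T, B2=F, B3=T, B4=F, B5=F, B6=S, B7=F, B8=S, B9=T
input #3 (c=6, s=7): events B1->T, B2->F, B3->T, B4->T, B6->S, B5->F, B8->S, B7->F, B9->F; covers B1=T, B2=F, B3=T, B4=T, B5=F, B6=S, B7=F, B8=S, B9=F
input #4 (c=3, s=12): events B1->T, B2->T, B3->T, B4->T, B6->E, B5->F, B8->S, B7->F, B9->F; covers B1=T, B2=T, B3=T, B4=T, B5=F, B6=E, B7=F, B8=S, B9=F
input #5 (c=4, s=3): events B1->T, B2->T, B3->T, B4->F, B6->S, B5->F, B8->S, B7->F, B9->T; covers B1=T, B2=T, B3=T, B4=F, B5=F, B6=S, B7=F, B8=S, B9=T
input #6 (c=4, s=6): events B1->F, B3->T, B4->T, B6->S, B5->F, B8->S, B7->F, B9->F; covers B1=F, B3=T, B4=T, B5=F, B6=S, B7=F, B8=S, B9=F
the full pool covers 14 outcomes: B1=T, B1=F, B2=T, B2=F, B3=T, B4=T, B4=F, B5=F, B6=S, B6=E, B7=F, B8=S, B9=T, B9=F
no size-1 subset reaches all 14 outcomes (best union: 9/14)
no size-2 subset reaches all 14 outcomes (best union: 13/14)
at size 3, {2, 4, 6} reaches all 14 outcomes; every lexicographically earlier size-3 subset fails
Answer: 2, 4, 6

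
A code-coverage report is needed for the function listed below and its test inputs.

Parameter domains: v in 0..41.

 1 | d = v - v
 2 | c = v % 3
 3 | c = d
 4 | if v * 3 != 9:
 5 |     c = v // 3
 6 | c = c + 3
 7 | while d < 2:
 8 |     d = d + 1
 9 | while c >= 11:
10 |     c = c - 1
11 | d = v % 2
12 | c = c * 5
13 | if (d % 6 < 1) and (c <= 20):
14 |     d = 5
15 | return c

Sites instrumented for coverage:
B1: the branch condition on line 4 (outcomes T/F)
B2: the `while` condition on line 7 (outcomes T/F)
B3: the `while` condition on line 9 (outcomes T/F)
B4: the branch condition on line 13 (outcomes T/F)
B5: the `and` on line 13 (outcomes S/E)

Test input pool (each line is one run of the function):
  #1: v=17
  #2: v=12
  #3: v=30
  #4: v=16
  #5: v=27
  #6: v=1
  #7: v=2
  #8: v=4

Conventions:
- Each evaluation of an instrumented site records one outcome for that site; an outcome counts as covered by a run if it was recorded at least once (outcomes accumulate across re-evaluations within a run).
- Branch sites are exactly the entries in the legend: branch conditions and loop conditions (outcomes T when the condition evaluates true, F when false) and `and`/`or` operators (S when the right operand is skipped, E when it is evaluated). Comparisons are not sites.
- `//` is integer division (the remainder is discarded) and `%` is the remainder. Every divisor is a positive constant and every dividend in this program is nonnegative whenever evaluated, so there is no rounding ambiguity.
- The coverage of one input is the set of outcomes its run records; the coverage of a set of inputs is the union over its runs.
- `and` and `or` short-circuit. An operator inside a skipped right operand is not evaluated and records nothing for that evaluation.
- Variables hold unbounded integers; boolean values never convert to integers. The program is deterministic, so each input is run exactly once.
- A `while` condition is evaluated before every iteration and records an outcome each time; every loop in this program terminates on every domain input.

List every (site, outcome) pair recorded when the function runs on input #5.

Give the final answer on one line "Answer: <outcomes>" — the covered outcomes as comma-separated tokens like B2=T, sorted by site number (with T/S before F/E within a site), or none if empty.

Event log for input #5 (v=27):
  B1->T, B2->T, B2->T, B2->F, B3->T, B3->T, B3->F, B5->S, B4->F
distinct outcomes covered: B1=T, B2=T, B2=F, B3=T, B3=F, B4=F, B5=S

Answer: B1=T, B2=T, B2=F, B3=T, B3=F, B4=F, B5=S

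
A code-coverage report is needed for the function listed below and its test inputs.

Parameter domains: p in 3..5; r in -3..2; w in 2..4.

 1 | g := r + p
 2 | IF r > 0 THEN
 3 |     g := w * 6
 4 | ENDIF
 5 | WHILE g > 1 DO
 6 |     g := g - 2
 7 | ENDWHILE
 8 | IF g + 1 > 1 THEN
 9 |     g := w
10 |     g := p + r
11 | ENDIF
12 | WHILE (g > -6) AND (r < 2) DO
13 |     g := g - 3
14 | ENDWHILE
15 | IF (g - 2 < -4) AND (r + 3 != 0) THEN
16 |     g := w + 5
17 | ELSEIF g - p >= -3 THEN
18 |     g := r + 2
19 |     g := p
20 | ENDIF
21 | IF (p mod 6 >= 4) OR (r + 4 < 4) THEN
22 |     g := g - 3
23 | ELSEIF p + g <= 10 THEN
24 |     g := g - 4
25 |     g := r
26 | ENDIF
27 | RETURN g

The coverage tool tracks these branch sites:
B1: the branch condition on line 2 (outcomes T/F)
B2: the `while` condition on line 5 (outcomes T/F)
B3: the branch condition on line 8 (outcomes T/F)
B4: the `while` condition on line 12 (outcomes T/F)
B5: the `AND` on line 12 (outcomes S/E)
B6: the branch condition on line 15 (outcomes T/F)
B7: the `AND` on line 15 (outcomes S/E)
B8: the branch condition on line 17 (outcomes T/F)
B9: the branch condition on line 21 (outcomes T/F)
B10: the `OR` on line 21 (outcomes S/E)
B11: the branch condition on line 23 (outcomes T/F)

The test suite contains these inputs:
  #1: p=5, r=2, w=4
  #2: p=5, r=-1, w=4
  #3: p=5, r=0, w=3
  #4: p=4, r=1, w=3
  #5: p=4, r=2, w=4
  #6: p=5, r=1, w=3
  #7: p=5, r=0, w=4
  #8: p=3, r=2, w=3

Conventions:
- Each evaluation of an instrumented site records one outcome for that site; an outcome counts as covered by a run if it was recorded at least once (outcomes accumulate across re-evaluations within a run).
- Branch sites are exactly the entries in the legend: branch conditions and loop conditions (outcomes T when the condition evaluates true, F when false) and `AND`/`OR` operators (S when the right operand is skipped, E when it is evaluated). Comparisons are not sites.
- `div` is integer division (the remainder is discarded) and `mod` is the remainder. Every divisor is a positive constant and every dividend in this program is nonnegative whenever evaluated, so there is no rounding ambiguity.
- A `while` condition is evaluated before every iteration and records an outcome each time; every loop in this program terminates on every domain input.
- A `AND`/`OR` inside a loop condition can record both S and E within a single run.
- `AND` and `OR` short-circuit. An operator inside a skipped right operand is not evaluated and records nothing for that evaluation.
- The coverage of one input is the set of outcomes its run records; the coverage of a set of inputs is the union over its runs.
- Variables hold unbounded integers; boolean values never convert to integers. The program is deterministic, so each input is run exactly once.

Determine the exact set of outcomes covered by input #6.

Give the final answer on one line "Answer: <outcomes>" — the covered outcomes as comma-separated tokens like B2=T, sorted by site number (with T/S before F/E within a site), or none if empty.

Running input #6 (p=5, r=1, w=3), event by event:
  B1->T, B2->T, B2->T, B2->T, B2->T, B2->T, B2->T, B2->T, B2->T, B2->T
  B2->F, B3->F, B5->E, B4->T, B5->E, B4->T, B5->S, B4->F, B7->E, B6->T
  B10->S, B9->T
collecting distinct outcomes: B1=T, B2=T, B2=F, B3=F, B4=T, B4=F, B5=S, B5=E, B6=T, B7=E, B9=T, B10=S

Answer: B1=T, B2=T, B2=F, B3=F, B4=T, B4=F, B5=S, B5=E, B6=T, B7=E, B9=T, B10=S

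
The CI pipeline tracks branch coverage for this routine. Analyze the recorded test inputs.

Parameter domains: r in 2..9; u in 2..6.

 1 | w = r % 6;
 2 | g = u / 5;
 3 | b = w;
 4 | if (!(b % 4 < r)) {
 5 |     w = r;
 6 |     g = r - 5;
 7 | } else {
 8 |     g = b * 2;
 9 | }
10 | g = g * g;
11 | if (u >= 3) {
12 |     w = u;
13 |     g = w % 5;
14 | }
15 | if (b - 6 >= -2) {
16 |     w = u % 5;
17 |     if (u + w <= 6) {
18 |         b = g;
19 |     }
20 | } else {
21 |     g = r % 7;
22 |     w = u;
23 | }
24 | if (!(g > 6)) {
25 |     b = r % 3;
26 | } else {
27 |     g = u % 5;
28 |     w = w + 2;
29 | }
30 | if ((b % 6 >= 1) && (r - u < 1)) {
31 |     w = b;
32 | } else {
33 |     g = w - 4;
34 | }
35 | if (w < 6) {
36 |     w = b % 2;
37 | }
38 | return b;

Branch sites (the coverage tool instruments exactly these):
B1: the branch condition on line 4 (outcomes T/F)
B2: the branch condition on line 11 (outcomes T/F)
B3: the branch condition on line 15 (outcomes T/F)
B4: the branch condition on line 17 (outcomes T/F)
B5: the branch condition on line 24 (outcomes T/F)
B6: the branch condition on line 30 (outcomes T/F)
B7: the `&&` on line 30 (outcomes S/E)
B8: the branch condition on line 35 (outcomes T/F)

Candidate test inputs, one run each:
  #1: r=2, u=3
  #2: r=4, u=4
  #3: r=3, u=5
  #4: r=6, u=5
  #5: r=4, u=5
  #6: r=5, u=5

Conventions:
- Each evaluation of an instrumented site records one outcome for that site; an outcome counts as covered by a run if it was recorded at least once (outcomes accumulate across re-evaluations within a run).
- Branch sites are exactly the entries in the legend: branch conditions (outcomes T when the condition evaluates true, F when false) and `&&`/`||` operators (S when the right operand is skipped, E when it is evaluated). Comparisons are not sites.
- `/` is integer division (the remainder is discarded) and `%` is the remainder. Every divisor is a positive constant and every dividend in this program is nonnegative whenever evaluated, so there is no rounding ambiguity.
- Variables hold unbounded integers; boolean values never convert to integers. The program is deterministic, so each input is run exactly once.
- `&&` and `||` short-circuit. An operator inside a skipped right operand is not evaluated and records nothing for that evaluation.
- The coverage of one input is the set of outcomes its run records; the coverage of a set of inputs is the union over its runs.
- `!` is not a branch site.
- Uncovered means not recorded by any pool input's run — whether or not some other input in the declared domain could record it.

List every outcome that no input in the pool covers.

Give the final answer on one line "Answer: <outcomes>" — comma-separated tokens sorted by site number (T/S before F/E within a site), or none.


test 1 (r=2, u=3) hits B1=T, B2=T, B3=F, B5=T, B6=T, B7=E, B8=T
test 2 (r=4, u=4) hits B1=F, B2=T, B3=T, B4=F, B5=T, B6=T, B7=E, B8=T
test 3 (r=3, u=5) hits B1=T, B2=T, B3=F, B5=T, B6=F, B7=S, B8=T
test 4 (r=6, u=5) hits B1=F, B2=T, B3=F, B5=T, B6=F, B7=S, B8=T
test 5 (r=4, u=5) hits B1=F, B2=T, B3=T, B4=T, B5=T, B6=T, B7=E, B8=T
test 6 (r=5, u=5) hits B1=F, B2=T, B3=T, B4=T, B5=T, B6=T, B7=E, B8=T
union over the pool: B1=T, B1=F, B2=T, B3=T, B3=F, B4=T, B4=F, B5=T, B6=T, B6=F, B7=S, B7=E, B8=T
uncovered (3 of 16): B2=F, B5=F, B8=F
Answer: B2=F, B5=F, B8=F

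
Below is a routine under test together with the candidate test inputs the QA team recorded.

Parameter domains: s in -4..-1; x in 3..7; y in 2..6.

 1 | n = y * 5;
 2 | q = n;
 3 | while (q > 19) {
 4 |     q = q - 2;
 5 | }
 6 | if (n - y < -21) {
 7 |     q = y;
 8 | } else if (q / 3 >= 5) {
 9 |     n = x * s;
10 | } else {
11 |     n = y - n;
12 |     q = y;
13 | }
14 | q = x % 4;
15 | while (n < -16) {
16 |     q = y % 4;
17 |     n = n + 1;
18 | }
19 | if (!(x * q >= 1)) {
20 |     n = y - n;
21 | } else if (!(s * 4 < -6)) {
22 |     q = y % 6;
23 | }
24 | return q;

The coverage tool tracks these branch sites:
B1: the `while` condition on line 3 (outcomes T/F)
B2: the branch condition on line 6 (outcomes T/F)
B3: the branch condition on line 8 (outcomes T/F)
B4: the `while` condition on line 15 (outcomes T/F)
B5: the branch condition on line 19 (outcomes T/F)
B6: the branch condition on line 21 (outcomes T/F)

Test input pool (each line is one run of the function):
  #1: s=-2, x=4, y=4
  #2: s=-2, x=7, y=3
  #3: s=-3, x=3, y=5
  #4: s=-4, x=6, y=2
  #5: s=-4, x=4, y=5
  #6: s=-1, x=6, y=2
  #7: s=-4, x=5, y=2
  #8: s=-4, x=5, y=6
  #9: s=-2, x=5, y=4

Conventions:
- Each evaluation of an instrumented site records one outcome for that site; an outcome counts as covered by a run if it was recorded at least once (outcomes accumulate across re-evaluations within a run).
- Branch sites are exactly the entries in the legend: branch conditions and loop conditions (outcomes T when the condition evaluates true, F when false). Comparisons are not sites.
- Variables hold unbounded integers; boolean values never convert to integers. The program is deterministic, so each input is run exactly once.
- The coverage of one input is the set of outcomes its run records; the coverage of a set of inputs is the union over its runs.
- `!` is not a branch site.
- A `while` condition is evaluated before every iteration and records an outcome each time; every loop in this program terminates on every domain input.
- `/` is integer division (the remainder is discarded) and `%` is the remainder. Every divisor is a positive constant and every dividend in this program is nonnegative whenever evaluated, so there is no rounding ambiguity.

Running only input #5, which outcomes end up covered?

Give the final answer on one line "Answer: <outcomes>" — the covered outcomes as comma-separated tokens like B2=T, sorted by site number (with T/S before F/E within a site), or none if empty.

Simulating input #5 (s=-4, x=4, y=5) step by step:
  B1->T, B1->T, B1->T, B1->F, B2->F, B3->T, B4->F, B5->T
distinct outcomes covered: B1=T, B1=F, B2=F, B3=T, B4=F, B5=T

Answer: B1=T, B1=F, B2=F, B3=T, B4=F, B5=T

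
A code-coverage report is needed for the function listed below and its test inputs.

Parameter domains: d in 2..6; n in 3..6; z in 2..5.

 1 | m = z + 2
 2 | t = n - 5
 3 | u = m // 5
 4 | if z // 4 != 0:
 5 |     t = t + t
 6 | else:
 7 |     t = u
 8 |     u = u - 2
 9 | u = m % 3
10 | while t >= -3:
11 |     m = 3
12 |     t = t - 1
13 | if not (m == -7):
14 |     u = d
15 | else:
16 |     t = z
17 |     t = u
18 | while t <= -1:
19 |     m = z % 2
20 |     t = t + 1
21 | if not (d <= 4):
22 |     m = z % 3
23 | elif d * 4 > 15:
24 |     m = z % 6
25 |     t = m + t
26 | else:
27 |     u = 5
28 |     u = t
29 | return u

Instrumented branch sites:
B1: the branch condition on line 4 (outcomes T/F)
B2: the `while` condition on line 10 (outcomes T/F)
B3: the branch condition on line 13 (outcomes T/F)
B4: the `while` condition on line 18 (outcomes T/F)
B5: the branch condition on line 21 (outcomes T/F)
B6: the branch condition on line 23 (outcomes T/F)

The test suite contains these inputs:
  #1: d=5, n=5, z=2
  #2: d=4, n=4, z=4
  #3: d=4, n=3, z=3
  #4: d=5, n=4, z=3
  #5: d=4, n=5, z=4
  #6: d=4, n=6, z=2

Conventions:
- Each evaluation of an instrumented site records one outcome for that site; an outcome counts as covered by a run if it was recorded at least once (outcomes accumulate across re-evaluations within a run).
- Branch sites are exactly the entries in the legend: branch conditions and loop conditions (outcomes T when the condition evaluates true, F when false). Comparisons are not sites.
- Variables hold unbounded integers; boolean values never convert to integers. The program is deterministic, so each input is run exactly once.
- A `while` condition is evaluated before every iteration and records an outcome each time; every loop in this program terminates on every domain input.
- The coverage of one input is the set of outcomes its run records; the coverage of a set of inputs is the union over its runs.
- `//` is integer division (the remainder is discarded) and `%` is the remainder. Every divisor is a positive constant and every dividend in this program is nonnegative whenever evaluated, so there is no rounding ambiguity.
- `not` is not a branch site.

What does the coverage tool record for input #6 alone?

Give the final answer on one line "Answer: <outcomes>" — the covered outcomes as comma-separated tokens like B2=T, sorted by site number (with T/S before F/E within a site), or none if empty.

Running input #6 (d=4, n=6, z=2), event by event:
  B1->F, B2->T, B2->T, B2->T, B2->T, B2->F, B3->T, B4->T, B4->T, B4->T
  B4->T, B4->F, B5->F, B6->T
as a set, this run covers: B1=F, B2=T, B2=F, B3=T, B4=T, B4=F, B5=F, B6=T

Answer: B1=F, B2=T, B2=F, B3=T, B4=T, B4=F, B5=F, B6=T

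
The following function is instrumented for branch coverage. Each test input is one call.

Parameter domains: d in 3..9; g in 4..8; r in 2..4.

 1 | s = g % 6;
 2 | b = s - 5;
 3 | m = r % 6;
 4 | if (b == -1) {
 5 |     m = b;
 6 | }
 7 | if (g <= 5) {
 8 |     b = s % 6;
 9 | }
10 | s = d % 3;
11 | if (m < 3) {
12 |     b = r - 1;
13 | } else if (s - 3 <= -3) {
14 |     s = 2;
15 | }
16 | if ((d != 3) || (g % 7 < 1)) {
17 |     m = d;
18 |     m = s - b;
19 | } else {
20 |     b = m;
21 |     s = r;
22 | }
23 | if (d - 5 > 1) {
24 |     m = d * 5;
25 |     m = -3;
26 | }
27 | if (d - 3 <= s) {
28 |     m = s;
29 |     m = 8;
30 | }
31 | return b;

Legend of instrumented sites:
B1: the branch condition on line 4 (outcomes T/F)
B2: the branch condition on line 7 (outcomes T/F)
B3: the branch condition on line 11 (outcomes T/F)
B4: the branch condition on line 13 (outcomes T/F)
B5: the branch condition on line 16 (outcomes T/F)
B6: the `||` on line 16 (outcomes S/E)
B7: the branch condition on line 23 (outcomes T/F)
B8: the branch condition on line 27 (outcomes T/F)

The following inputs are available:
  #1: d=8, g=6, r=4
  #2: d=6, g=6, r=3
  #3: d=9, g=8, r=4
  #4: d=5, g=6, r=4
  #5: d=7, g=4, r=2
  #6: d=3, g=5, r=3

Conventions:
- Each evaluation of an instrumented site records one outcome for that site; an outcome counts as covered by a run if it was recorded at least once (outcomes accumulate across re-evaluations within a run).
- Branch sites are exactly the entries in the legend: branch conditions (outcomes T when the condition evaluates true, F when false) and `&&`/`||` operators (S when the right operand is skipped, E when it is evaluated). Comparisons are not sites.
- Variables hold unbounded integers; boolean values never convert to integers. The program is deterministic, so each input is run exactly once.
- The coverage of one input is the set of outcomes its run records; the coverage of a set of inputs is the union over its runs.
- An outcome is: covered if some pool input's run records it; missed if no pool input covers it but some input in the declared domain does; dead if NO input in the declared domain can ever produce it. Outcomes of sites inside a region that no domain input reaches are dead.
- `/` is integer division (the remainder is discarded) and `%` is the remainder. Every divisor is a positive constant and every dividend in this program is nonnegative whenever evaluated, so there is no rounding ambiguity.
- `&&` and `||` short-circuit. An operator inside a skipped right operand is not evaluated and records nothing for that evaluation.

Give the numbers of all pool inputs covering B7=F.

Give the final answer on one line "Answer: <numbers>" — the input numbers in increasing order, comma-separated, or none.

input #1 (d=8, g=6, r=4): does not record B7=F
input #2 (d=6, g=6, r=3): records B7=F
input #3 (d=9, g=8, r=4): does not record B7=F
input #4 (d=5, g=6, r=4): records B7=F
input #5 (d=7, g=4, r=2): does not record B7=F
input #6 (d=3, g=5, r=3): records B7=F

Answer: 2, 4, 6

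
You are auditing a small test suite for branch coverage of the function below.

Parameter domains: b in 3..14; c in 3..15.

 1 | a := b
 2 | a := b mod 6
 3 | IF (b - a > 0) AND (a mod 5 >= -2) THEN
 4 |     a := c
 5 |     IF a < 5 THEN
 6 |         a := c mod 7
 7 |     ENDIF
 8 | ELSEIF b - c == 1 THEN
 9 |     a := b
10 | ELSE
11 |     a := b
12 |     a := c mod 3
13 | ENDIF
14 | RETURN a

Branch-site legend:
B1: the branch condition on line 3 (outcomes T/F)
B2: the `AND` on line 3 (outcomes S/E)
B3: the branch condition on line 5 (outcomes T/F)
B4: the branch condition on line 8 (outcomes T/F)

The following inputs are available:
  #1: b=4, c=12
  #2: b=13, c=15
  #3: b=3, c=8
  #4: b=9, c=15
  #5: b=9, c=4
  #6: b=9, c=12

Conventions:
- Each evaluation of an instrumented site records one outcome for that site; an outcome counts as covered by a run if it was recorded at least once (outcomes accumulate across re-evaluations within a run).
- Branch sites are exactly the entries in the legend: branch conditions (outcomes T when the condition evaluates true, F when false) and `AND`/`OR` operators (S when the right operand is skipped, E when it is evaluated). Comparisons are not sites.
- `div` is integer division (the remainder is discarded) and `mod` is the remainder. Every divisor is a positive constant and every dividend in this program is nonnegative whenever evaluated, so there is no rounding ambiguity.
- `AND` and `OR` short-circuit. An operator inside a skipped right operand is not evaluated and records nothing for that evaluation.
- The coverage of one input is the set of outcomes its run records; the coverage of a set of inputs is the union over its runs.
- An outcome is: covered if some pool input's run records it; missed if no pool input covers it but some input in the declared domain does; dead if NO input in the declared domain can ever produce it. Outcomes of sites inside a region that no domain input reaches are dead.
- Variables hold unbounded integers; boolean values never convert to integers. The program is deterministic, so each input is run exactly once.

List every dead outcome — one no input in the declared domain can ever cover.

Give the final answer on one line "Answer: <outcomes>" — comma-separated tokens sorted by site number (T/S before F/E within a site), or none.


checking every outcome against all 156 domain inputs:
  reachable outcomes have witnesses, e.g. B1=T (e.g. b=6, c=3), B1=F (e.g. b=3, c=3), B2=S (e.g. b=3, c=3), B2=E (e.g. b=6, c=3)
Answer: none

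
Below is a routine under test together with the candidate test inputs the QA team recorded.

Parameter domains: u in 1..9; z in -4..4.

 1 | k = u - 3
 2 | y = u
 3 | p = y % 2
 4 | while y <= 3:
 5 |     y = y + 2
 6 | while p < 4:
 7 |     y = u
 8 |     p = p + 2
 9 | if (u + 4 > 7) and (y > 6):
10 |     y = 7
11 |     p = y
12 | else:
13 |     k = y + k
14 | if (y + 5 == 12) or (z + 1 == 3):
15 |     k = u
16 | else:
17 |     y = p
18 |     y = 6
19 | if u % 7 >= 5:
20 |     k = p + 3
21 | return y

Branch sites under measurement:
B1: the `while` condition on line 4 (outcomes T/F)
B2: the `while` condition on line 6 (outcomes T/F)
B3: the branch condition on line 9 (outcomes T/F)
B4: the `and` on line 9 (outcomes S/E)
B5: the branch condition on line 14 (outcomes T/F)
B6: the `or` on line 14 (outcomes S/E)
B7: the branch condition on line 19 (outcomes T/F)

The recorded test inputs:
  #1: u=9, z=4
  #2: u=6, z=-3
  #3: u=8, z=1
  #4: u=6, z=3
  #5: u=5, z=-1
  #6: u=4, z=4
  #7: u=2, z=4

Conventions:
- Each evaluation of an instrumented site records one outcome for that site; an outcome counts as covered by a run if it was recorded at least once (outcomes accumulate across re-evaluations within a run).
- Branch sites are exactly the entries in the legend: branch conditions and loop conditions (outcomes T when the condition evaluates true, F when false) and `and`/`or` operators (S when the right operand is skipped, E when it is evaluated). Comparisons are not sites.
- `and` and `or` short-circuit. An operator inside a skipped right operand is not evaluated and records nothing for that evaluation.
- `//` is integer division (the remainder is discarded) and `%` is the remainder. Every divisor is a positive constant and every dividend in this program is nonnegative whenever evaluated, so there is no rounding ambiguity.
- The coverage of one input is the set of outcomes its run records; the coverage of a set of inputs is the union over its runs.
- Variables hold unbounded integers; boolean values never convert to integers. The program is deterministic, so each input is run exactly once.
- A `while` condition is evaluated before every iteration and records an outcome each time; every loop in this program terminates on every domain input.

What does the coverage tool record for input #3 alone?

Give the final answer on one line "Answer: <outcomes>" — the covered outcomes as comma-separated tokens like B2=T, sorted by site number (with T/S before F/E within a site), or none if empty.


Tracing the run of input #3 (u=8, z=1):
  B1->F, B2->T, B2->T, B2->F, B4->E, B3->T, B6->S, B5->T, B7->F
deduplicating events, the covered set is: B1=F, B2=T, B2=F, B3=T, B4=E, B5=T, B6=S, B7=F
Answer: B1=F, B2=T, B2=F, B3=T, B4=E, B5=T, B6=S, B7=F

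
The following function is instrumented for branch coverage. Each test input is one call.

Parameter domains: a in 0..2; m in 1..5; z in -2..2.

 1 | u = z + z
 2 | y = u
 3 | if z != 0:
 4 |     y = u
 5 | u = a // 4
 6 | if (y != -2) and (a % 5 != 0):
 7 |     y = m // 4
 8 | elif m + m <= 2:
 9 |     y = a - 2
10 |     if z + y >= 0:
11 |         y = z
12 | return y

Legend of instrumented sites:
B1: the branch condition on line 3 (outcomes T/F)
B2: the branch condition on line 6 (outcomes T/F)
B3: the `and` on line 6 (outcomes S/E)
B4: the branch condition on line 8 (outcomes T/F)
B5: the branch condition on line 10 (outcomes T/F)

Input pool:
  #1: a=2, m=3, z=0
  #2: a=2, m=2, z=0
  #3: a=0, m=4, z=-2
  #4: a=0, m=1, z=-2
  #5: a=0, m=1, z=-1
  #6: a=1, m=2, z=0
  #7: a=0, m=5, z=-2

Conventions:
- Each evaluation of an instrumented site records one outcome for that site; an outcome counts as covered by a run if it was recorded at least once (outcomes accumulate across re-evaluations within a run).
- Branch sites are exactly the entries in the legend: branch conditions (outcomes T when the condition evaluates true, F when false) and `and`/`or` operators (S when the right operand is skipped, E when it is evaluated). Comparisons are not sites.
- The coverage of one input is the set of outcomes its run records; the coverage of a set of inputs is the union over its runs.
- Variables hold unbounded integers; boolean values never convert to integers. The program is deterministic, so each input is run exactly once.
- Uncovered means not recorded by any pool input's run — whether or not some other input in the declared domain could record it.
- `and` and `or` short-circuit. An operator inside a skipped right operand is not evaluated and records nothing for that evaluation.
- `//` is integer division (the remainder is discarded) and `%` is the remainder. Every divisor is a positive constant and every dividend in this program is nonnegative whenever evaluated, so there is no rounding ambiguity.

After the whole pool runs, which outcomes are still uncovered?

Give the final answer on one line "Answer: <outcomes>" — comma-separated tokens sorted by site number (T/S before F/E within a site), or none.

#1 (a=2, m=3, z=0) -> B1->F, B3->E, B2->T; covered: B1=F, B2=T, B3=E
#2 (a=2, m=2, z=0) -> B1->F, B3->E, B2->T; covered: B1=F, B2=T, B3=E
#3 (a=0, m=4, z=-2) -> B1->T, B3->E, B2->F, B4->F; covered: B1=T, B2=F, B3=E, B4=F
#4 (a=0, m=1, z=-2) -> B1->T, B3->E, B2->F, B4->T, B5->F; covered: B1=T, B2=F, B3=E, B4=T, B5=F
#5 (a=0, m=1, z=-1) -> B1->T, B3->S, B2->F, B4->T, B5->F; covered: B1=T, B2=F, B3=S, B4=T, B5=F
#6 (a=1, m=2, z=0) -> B1->F, B3->E, B2->T; covered: B1=F, B2=T, B3=E
#7 (a=0, m=5, z=-2) -> B1->T, B3->E, B2->F, B4->F; covered: B1=T, B2=F, B3=E, B4=F
union over the pool: B1=T, B1=F, B2=T, B2=F, B3=S, B3=E, B4=T, B4=F, B5=F
uncovered (1 of 10): B5=T

Answer: B5=T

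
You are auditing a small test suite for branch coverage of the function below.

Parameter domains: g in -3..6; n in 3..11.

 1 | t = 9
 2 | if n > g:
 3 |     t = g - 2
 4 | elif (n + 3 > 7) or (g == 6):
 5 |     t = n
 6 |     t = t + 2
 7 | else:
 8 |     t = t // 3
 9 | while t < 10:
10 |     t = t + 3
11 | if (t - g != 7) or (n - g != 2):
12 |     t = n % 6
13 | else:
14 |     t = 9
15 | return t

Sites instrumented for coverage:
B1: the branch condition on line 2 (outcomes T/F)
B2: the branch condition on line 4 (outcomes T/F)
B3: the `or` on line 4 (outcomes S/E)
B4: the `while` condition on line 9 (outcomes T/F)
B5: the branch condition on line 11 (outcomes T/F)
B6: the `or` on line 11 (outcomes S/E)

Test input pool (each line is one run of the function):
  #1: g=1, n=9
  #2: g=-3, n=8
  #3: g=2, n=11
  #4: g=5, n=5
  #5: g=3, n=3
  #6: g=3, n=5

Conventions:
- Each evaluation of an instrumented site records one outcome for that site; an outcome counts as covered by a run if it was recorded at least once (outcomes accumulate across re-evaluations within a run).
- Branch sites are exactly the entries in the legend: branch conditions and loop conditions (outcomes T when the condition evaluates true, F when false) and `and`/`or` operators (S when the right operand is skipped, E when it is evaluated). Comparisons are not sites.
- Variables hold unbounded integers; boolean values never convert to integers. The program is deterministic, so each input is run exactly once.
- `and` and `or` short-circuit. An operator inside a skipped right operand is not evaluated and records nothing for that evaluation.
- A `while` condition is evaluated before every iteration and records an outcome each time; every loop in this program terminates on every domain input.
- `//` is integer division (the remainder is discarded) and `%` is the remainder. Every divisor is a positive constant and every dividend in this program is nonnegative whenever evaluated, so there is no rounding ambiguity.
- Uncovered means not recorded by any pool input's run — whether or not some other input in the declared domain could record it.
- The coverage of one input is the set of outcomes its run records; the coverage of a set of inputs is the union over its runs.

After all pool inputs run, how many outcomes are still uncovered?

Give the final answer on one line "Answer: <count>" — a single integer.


#1 (g=1, n=9) -> B1->T, B4->T, B4->T, B4->T, B4->T, B4->F, B6->S, B5->T; covered: B1=T, B4=T, B4=F, B5=T, B6=S
#2 (g=-3, n=8) -> B1->T, B4->T, B4->T, B4->T, B4->T, B4->T, B4->F, B6->S, B5->T; covered: B1=T, B4=T, B4=F, B5=T, B6=S
#3 (g=2, n=11) -> B1->T, B4->T, B4->T, B4->T, B4->T, B4->F, B6->S, B5->T; covered: B1=T, B4=T, B4=F, B5=T, B6=S
#4 (g=5, n=5) -> B1->F, B3->S, B2->T, B4->T, B4->F, B6->S, B5->T; covered: B1=F, B2=T, B3=S, B4=T, B4=F, B5=T, B6=S
#5 (g=3, n=3) -> B1->F, B3->E, B2->F, B4->T, B4->T, B4->T, B4->F, B6->S, B5->T; covered: B1=F, B2=F, B3=E, B4=T, B4=F, B5=T, B6=S
#6 (g=3, n=5) -> B1->T, B4->T, B4->T, B4->T, B4->F, B6->E, B5->F; covered: B1=T, B4=T, B4=F, B5=F, B6=E
union over the pool: B1=T, B1=F, B2=T, B2=F, B3=S, B3=E, B4=T, B4=F, B5=T, B5=F, B6=S, B6=E
uncovered (0 of 12): none
Answer: 0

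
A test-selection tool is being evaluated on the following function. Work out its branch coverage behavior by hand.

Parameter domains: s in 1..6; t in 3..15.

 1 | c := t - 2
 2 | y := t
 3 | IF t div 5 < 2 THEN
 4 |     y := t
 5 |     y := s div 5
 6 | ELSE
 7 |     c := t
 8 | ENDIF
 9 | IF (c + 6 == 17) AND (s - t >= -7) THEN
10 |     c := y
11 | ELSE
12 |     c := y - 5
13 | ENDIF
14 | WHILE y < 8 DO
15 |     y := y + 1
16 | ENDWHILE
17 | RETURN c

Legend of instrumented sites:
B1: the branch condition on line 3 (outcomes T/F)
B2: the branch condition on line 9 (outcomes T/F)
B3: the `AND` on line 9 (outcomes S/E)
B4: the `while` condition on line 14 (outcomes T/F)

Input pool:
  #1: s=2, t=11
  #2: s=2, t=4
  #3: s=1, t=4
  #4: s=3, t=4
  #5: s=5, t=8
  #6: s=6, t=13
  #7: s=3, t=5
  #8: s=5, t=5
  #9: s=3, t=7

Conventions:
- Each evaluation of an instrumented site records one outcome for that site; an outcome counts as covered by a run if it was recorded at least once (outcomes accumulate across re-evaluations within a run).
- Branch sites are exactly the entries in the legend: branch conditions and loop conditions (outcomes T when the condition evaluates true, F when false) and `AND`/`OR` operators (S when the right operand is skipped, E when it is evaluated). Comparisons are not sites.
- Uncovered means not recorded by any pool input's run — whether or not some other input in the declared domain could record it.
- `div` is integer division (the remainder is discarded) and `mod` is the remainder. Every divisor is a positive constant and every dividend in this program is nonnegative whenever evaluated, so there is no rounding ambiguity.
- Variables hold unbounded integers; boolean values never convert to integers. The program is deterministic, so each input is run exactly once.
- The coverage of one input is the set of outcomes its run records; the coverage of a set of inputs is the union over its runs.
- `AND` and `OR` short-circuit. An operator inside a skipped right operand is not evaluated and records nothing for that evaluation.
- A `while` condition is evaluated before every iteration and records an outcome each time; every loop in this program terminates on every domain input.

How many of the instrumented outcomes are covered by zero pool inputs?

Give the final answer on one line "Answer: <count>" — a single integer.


input #1, s=2, t=11: events B1->F, B3->E, B2->F, B4->F; outcomes B1=F, B2=F, B3=E, B4=F
input #2, s=2, t=4: events B1->T, B3->S, B2->F, B4->T, B4->T, B4->T, B4->T, B4->T, B4->T, B4->T, B4->T, B4->F; outcomes B1=T, B2=F, B3=S, B4=T, B4=F
input #3, s=1, t=4: events B1->T, B3->S, B2->F, B4->T, B4->T, B4->T, B4->T, B4->T, B4->T, B4->T, B4->T, B4->F; outcomes B1=T, B2=F, B3=S, B4=T, B4=F
input #4, s=3, t=4: events B1->T, B3->S, B2->F, B4->T, B4->T, B4->T, B4->T, B4->T, B4->T, B4->T, B4->T, B4->F; outcomes B1=T, B2=F, B3=S, B4=T, B4=F
input #5, s=5, t=8: events B1->T, B3->S, B2->F, B4->T, B4->T, B4->T, B4->T, B4->T, B4->T, B4->T, B4->F; outcomes B1=T, B2=F, B3=S, B4=T, B4=F
input #6, s=6, t=13: events B1->F, B3->S, B2->F, B4->F; outcomes B1=F, B2=F, B3=S, B4=F
input #7, s=3, t=5: events B1->T, B3->S, B2->F, B4->T, B4->T, B4->T, B4->T, B4->T, B4->T, B4->T, B4->T, B4->F; outcomes B1=T, B2=F, B3=S, B4=T, B4=F
input #8, s=5, t=5: events B1->T, B3->S, B2->F, B4->T, B4->T, B4->T, B4->T, B4->T, B4->T, B4->T, B4->F; outcomes B1=T, B2=F, B3=S, B4=T, B4=F
input #9, s=3, t=7: events B1->T, B3->S, B2->F, B4->T, B4->T, B4->T, B4->T, B4->T, B4->T, B4->T, B4->T, B4->F; outcomes B1=T, B2=F, B3=S, B4=T, B4=F
union over the pool: B1=T, B1=F, B2=F, B3=S, B3=E, B4=T, B4=F
uncovered (1 of 8): B2=T
Answer: 1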